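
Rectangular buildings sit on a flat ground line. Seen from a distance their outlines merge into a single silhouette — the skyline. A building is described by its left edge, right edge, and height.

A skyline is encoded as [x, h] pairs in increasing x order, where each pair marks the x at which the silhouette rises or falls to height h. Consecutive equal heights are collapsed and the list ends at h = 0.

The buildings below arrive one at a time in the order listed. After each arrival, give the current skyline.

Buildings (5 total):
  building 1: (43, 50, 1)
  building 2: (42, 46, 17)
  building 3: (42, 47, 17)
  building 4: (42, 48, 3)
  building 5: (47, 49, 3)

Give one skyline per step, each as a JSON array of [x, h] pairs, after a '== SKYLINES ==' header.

== SKYLINES ==
[[43,1],[50,0]]
[[42,17],[46,1],[50,0]]
[[42,17],[47,1],[50,0]]
[[42,17],[47,3],[48,1],[50,0]]
[[42,17],[47,3],[49,1],[50,0]]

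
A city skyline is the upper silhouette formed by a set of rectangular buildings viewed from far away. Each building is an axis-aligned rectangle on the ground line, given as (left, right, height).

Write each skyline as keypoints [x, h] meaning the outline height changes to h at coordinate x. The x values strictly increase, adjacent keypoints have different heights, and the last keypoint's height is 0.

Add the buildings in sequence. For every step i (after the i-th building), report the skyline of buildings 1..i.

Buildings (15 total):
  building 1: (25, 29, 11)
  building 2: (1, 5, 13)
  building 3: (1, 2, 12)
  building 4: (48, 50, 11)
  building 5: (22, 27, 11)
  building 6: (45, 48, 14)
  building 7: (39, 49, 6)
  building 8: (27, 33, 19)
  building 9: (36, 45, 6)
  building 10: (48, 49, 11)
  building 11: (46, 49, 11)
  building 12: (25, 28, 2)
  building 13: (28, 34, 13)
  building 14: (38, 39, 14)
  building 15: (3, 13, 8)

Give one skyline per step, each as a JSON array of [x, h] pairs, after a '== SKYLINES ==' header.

== SKYLINES ==
[[25,11],[29,0]]
[[1,13],[5,0],[25,11],[29,0]]
[[1,13],[5,0],[25,11],[29,0]]
[[1,13],[5,0],[25,11],[29,0],[48,11],[50,0]]
[[1,13],[5,0],[22,11],[29,0],[48,11],[50,0]]
[[1,13],[5,0],[22,11],[29,0],[45,14],[48,11],[50,0]]
[[1,13],[5,0],[22,11],[29,0],[39,6],[45,14],[48,11],[50,0]]
[[1,13],[5,0],[22,11],[27,19],[33,0],[39,6],[45,14],[48,11],[50,0]]
[[1,13],[5,0],[22,11],[27,19],[33,0],[36,6],[45,14],[48,11],[50,0]]
[[1,13],[5,0],[22,11],[27,19],[33,0],[36,6],[45,14],[48,11],[50,0]]
[[1,13],[5,0],[22,11],[27,19],[33,0],[36,6],[45,14],[48,11],[50,0]]
[[1,13],[5,0],[22,11],[27,19],[33,0],[36,6],[45,14],[48,11],[50,0]]
[[1,13],[5,0],[22,11],[27,19],[33,13],[34,0],[36,6],[45,14],[48,11],[50,0]]
[[1,13],[5,0],[22,11],[27,19],[33,13],[34,0],[36,6],[38,14],[39,6],[45,14],[48,11],[50,0]]
[[1,13],[5,8],[13,0],[22,11],[27,19],[33,13],[34,0],[36,6],[38,14],[39,6],[45,14],[48,11],[50,0]]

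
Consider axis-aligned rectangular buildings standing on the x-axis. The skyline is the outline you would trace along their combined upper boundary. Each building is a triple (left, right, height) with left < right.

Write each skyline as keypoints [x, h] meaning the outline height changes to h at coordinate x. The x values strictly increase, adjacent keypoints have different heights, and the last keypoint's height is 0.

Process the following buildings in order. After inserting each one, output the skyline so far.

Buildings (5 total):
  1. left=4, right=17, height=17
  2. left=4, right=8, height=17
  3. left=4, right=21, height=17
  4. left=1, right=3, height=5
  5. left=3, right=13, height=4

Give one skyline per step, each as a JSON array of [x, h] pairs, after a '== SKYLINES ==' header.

== SKYLINES ==
[[4,17],[17,0]]
[[4,17],[17,0]]
[[4,17],[21,0]]
[[1,5],[3,0],[4,17],[21,0]]
[[1,5],[3,4],[4,17],[21,0]]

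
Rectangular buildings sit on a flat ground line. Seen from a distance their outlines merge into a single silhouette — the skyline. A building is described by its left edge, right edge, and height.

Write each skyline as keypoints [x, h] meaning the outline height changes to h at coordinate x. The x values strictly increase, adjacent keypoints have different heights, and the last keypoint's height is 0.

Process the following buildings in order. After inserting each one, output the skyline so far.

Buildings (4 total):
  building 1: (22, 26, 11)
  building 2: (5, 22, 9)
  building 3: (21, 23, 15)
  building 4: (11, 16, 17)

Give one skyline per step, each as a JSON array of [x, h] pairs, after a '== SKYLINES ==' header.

== SKYLINES ==
[[22,11],[26,0]]
[[5,9],[22,11],[26,0]]
[[5,9],[21,15],[23,11],[26,0]]
[[5,9],[11,17],[16,9],[21,15],[23,11],[26,0]]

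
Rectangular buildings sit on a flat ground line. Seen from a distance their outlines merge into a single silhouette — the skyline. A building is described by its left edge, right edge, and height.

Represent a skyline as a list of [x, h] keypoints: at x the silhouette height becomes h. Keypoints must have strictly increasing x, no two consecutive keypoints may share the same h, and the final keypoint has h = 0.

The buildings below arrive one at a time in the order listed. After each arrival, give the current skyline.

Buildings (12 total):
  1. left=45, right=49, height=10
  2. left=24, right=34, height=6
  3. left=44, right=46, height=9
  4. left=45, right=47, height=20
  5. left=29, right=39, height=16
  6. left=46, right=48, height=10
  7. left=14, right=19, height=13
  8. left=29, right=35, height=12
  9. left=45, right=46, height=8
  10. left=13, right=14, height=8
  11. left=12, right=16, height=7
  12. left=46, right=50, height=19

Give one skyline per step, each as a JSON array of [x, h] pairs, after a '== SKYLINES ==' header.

== SKYLINES ==
[[45,10],[49,0]]
[[24,6],[34,0],[45,10],[49,0]]
[[24,6],[34,0],[44,9],[45,10],[49,0]]
[[24,6],[34,0],[44,9],[45,20],[47,10],[49,0]]
[[24,6],[29,16],[39,0],[44,9],[45,20],[47,10],[49,0]]
[[24,6],[29,16],[39,0],[44,9],[45,20],[47,10],[49,0]]
[[14,13],[19,0],[24,6],[29,16],[39,0],[44,9],[45,20],[47,10],[49,0]]
[[14,13],[19,0],[24,6],[29,16],[39,0],[44,9],[45,20],[47,10],[49,0]]
[[14,13],[19,0],[24,6],[29,16],[39,0],[44,9],[45,20],[47,10],[49,0]]
[[13,8],[14,13],[19,0],[24,6],[29,16],[39,0],[44,9],[45,20],[47,10],[49,0]]
[[12,7],[13,8],[14,13],[19,0],[24,6],[29,16],[39,0],[44,9],[45,20],[47,10],[49,0]]
[[12,7],[13,8],[14,13],[19,0],[24,6],[29,16],[39,0],[44,9],[45,20],[47,19],[50,0]]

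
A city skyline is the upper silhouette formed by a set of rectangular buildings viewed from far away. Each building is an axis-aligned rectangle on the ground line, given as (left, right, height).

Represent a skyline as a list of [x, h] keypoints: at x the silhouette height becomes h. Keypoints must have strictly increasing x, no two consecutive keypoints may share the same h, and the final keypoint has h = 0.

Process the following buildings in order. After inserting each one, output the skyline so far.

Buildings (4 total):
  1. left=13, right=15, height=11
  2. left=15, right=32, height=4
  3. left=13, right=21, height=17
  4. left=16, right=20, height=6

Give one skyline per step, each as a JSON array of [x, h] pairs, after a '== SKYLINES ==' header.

== SKYLINES ==
[[13,11],[15,0]]
[[13,11],[15,4],[32,0]]
[[13,17],[21,4],[32,0]]
[[13,17],[21,4],[32,0]]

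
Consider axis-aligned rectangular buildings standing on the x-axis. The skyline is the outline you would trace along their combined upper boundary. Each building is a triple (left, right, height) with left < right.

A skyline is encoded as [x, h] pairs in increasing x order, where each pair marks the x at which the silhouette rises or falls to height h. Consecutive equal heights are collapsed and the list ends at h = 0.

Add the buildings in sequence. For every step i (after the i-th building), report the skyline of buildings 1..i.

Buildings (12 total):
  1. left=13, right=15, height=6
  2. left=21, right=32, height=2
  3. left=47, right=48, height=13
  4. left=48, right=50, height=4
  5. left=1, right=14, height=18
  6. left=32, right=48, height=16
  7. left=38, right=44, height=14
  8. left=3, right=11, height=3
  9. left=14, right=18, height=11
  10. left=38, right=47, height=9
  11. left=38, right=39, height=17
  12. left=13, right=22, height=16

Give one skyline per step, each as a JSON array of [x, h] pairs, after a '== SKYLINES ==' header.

== SKYLINES ==
[[13,6],[15,0]]
[[13,6],[15,0],[21,2],[32,0]]
[[13,6],[15,0],[21,2],[32,0],[47,13],[48,0]]
[[13,6],[15,0],[21,2],[32,0],[47,13],[48,4],[50,0]]
[[1,18],[14,6],[15,0],[21,2],[32,0],[47,13],[48,4],[50,0]]
[[1,18],[14,6],[15,0],[21,2],[32,16],[48,4],[50,0]]
[[1,18],[14,6],[15,0],[21,2],[32,16],[48,4],[50,0]]
[[1,18],[14,6],[15,0],[21,2],[32,16],[48,4],[50,0]]
[[1,18],[14,11],[18,0],[21,2],[32,16],[48,4],[50,0]]
[[1,18],[14,11],[18,0],[21,2],[32,16],[48,4],[50,0]]
[[1,18],[14,11],[18,0],[21,2],[32,16],[38,17],[39,16],[48,4],[50,0]]
[[1,18],[14,16],[22,2],[32,16],[38,17],[39,16],[48,4],[50,0]]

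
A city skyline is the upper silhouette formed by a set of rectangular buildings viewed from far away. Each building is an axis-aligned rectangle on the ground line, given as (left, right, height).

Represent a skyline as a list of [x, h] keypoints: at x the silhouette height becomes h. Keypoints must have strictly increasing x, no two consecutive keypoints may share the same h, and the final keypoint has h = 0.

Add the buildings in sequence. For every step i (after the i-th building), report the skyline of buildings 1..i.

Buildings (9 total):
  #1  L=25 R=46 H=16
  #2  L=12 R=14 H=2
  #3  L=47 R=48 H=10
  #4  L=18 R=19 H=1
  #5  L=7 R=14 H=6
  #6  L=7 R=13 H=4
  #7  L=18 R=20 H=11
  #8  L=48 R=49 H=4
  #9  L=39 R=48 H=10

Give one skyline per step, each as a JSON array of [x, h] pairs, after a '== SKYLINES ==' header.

== SKYLINES ==
[[25,16],[46,0]]
[[12,2],[14,0],[25,16],[46,0]]
[[12,2],[14,0],[25,16],[46,0],[47,10],[48,0]]
[[12,2],[14,0],[18,1],[19,0],[25,16],[46,0],[47,10],[48,0]]
[[7,6],[14,0],[18,1],[19,0],[25,16],[46,0],[47,10],[48,0]]
[[7,6],[14,0],[18,1],[19,0],[25,16],[46,0],[47,10],[48,0]]
[[7,6],[14,0],[18,11],[20,0],[25,16],[46,0],[47,10],[48,0]]
[[7,6],[14,0],[18,11],[20,0],[25,16],[46,0],[47,10],[48,4],[49,0]]
[[7,6],[14,0],[18,11],[20,0],[25,16],[46,10],[48,4],[49,0]]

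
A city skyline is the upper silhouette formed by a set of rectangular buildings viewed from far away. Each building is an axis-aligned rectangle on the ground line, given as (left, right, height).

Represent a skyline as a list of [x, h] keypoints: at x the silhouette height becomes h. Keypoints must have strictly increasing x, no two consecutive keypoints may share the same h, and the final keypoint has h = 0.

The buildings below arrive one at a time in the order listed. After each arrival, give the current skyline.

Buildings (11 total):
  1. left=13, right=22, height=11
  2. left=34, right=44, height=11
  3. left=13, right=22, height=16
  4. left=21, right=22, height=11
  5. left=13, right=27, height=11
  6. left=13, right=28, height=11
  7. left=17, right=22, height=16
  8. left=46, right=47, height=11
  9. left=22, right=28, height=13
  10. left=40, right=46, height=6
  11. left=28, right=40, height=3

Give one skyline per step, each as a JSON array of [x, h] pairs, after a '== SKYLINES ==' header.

== SKYLINES ==
[[13,11],[22,0]]
[[13,11],[22,0],[34,11],[44,0]]
[[13,16],[22,0],[34,11],[44,0]]
[[13,16],[22,0],[34,11],[44,0]]
[[13,16],[22,11],[27,0],[34,11],[44,0]]
[[13,16],[22,11],[28,0],[34,11],[44,0]]
[[13,16],[22,11],[28,0],[34,11],[44,0]]
[[13,16],[22,11],[28,0],[34,11],[44,0],[46,11],[47,0]]
[[13,16],[22,13],[28,0],[34,11],[44,0],[46,11],[47,0]]
[[13,16],[22,13],[28,0],[34,11],[44,6],[46,11],[47,0]]
[[13,16],[22,13],[28,3],[34,11],[44,6],[46,11],[47,0]]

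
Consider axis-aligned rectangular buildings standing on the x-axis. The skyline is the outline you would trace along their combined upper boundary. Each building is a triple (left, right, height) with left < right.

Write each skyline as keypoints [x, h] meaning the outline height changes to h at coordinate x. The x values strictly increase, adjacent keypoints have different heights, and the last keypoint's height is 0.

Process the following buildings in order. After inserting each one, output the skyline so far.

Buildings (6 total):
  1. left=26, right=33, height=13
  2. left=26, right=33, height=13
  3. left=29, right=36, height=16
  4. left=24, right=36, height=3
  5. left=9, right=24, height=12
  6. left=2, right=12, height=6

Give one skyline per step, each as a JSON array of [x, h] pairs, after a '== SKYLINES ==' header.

== SKYLINES ==
[[26,13],[33,0]]
[[26,13],[33,0]]
[[26,13],[29,16],[36,0]]
[[24,3],[26,13],[29,16],[36,0]]
[[9,12],[24,3],[26,13],[29,16],[36,0]]
[[2,6],[9,12],[24,3],[26,13],[29,16],[36,0]]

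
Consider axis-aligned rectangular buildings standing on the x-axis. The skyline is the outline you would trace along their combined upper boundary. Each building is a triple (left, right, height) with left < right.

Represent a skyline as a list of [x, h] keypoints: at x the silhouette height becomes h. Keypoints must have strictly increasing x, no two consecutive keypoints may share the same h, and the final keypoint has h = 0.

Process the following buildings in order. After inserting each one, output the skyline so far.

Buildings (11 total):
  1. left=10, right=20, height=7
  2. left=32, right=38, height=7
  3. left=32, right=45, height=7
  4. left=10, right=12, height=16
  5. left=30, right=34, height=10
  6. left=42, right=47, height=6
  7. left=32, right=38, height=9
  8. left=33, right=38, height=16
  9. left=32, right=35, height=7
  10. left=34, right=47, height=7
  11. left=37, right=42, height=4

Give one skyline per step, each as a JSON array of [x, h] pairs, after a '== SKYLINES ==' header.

== SKYLINES ==
[[10,7],[20,0]]
[[10,7],[20,0],[32,7],[38,0]]
[[10,7],[20,0],[32,7],[45,0]]
[[10,16],[12,7],[20,0],[32,7],[45,0]]
[[10,16],[12,7],[20,0],[30,10],[34,7],[45,0]]
[[10,16],[12,7],[20,0],[30,10],[34,7],[45,6],[47,0]]
[[10,16],[12,7],[20,0],[30,10],[34,9],[38,7],[45,6],[47,0]]
[[10,16],[12,7],[20,0],[30,10],[33,16],[38,7],[45,6],[47,0]]
[[10,16],[12,7],[20,0],[30,10],[33,16],[38,7],[45,6],[47,0]]
[[10,16],[12,7],[20,0],[30,10],[33,16],[38,7],[47,0]]
[[10,16],[12,7],[20,0],[30,10],[33,16],[38,7],[47,0]]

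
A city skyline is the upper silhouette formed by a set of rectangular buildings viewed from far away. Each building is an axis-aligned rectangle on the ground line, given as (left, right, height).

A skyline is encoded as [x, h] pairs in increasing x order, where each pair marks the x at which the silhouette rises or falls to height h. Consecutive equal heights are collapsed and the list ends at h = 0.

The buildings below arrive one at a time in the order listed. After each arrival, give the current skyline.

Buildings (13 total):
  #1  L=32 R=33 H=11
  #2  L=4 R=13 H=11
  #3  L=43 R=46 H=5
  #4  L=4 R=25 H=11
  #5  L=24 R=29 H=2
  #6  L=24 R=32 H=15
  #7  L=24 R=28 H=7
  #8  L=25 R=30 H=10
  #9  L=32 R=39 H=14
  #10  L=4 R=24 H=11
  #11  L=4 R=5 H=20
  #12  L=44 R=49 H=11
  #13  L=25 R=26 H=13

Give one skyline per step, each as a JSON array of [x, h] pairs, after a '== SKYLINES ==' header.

== SKYLINES ==
[[32,11],[33,0]]
[[4,11],[13,0],[32,11],[33,0]]
[[4,11],[13,0],[32,11],[33,0],[43,5],[46,0]]
[[4,11],[25,0],[32,11],[33,0],[43,5],[46,0]]
[[4,11],[25,2],[29,0],[32,11],[33,0],[43,5],[46,0]]
[[4,11],[24,15],[32,11],[33,0],[43,5],[46,0]]
[[4,11],[24,15],[32,11],[33,0],[43,5],[46,0]]
[[4,11],[24,15],[32,11],[33,0],[43,5],[46,0]]
[[4,11],[24,15],[32,14],[39,0],[43,5],[46,0]]
[[4,11],[24,15],[32,14],[39,0],[43,5],[46,0]]
[[4,20],[5,11],[24,15],[32,14],[39,0],[43,5],[46,0]]
[[4,20],[5,11],[24,15],[32,14],[39,0],[43,5],[44,11],[49,0]]
[[4,20],[5,11],[24,15],[32,14],[39,0],[43,5],[44,11],[49,0]]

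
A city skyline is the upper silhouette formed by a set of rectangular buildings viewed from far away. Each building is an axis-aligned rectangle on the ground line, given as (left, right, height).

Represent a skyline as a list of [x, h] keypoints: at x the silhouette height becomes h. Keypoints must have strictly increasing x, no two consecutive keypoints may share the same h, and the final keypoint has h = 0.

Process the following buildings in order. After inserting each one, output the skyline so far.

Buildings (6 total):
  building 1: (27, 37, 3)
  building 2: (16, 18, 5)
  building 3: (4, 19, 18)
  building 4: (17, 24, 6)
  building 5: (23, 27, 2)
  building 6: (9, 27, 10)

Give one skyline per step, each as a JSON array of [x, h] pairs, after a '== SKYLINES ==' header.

== SKYLINES ==
[[27,3],[37,0]]
[[16,5],[18,0],[27,3],[37,0]]
[[4,18],[19,0],[27,3],[37,0]]
[[4,18],[19,6],[24,0],[27,3],[37,0]]
[[4,18],[19,6],[24,2],[27,3],[37,0]]
[[4,18],[19,10],[27,3],[37,0]]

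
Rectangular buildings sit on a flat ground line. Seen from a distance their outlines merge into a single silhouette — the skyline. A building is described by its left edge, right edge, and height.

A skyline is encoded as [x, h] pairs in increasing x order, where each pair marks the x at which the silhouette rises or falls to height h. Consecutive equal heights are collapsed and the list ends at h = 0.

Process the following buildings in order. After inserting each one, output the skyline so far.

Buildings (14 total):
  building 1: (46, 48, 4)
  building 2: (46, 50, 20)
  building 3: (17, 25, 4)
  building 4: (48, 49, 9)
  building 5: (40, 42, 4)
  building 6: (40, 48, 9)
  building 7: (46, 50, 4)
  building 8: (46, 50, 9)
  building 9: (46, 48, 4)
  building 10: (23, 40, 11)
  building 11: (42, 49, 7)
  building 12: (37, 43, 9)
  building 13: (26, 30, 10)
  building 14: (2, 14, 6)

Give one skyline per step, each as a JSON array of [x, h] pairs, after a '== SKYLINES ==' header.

== SKYLINES ==
[[46,4],[48,0]]
[[46,20],[50,0]]
[[17,4],[25,0],[46,20],[50,0]]
[[17,4],[25,0],[46,20],[50,0]]
[[17,4],[25,0],[40,4],[42,0],[46,20],[50,0]]
[[17,4],[25,0],[40,9],[46,20],[50,0]]
[[17,4],[25,0],[40,9],[46,20],[50,0]]
[[17,4],[25,0],[40,9],[46,20],[50,0]]
[[17,4],[25,0],[40,9],[46,20],[50,0]]
[[17,4],[23,11],[40,9],[46,20],[50,0]]
[[17,4],[23,11],[40,9],[46,20],[50,0]]
[[17,4],[23,11],[40,9],[46,20],[50,0]]
[[17,4],[23,11],[40,9],[46,20],[50,0]]
[[2,6],[14,0],[17,4],[23,11],[40,9],[46,20],[50,0]]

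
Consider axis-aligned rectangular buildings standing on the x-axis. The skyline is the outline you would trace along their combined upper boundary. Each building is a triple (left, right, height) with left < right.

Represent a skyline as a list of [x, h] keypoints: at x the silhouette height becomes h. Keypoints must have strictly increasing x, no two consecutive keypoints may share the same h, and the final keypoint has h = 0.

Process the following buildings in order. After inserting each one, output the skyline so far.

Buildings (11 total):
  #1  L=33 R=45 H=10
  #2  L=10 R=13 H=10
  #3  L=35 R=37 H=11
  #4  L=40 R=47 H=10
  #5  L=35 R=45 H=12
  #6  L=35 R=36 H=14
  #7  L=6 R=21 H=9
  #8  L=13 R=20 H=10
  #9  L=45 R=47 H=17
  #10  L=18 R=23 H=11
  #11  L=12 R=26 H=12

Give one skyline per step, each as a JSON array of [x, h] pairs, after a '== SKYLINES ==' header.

== SKYLINES ==
[[33,10],[45,0]]
[[10,10],[13,0],[33,10],[45,0]]
[[10,10],[13,0],[33,10],[35,11],[37,10],[45,0]]
[[10,10],[13,0],[33,10],[35,11],[37,10],[47,0]]
[[10,10],[13,0],[33,10],[35,12],[45,10],[47,0]]
[[10,10],[13,0],[33,10],[35,14],[36,12],[45,10],[47,0]]
[[6,9],[10,10],[13,9],[21,0],[33,10],[35,14],[36,12],[45,10],[47,0]]
[[6,9],[10,10],[20,9],[21,0],[33,10],[35,14],[36,12],[45,10],[47,0]]
[[6,9],[10,10],[20,9],[21,0],[33,10],[35,14],[36,12],[45,17],[47,0]]
[[6,9],[10,10],[18,11],[23,0],[33,10],[35,14],[36,12],[45,17],[47,0]]
[[6,9],[10,10],[12,12],[26,0],[33,10],[35,14],[36,12],[45,17],[47,0]]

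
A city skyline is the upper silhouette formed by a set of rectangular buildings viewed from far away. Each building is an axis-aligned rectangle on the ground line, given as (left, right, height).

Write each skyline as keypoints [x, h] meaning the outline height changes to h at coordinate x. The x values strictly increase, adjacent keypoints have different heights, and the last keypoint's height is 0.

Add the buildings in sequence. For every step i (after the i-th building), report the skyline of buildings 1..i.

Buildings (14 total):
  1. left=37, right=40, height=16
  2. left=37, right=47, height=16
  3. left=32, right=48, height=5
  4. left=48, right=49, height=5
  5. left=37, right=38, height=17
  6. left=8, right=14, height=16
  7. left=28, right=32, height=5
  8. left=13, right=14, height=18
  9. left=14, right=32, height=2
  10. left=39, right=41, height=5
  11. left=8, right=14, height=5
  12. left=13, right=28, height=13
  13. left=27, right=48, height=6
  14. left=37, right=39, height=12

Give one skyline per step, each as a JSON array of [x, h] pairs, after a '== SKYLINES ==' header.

== SKYLINES ==
[[37,16],[40,0]]
[[37,16],[47,0]]
[[32,5],[37,16],[47,5],[48,0]]
[[32,5],[37,16],[47,5],[49,0]]
[[32,5],[37,17],[38,16],[47,5],[49,0]]
[[8,16],[14,0],[32,5],[37,17],[38,16],[47,5],[49,0]]
[[8,16],[14,0],[28,5],[37,17],[38,16],[47,5],[49,0]]
[[8,16],[13,18],[14,0],[28,5],[37,17],[38,16],[47,5],[49,0]]
[[8,16],[13,18],[14,2],[28,5],[37,17],[38,16],[47,5],[49,0]]
[[8,16],[13,18],[14,2],[28,5],[37,17],[38,16],[47,5],[49,0]]
[[8,16],[13,18],[14,2],[28,5],[37,17],[38,16],[47,5],[49,0]]
[[8,16],[13,18],[14,13],[28,5],[37,17],[38,16],[47,5],[49,0]]
[[8,16],[13,18],[14,13],[28,6],[37,17],[38,16],[47,6],[48,5],[49,0]]
[[8,16],[13,18],[14,13],[28,6],[37,17],[38,16],[47,6],[48,5],[49,0]]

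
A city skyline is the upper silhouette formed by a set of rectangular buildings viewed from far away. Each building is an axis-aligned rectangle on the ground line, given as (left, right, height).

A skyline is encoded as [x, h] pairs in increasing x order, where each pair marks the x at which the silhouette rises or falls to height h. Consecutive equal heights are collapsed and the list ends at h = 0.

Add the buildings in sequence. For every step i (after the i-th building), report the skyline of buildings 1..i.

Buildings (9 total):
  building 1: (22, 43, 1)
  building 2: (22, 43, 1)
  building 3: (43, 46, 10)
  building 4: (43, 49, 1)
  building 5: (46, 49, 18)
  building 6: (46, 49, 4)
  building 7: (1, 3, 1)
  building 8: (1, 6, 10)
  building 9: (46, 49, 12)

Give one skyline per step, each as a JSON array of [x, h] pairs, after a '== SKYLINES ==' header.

== SKYLINES ==
[[22,1],[43,0]]
[[22,1],[43,0]]
[[22,1],[43,10],[46,0]]
[[22,1],[43,10],[46,1],[49,0]]
[[22,1],[43,10],[46,18],[49,0]]
[[22,1],[43,10],[46,18],[49,0]]
[[1,1],[3,0],[22,1],[43,10],[46,18],[49,0]]
[[1,10],[6,0],[22,1],[43,10],[46,18],[49,0]]
[[1,10],[6,0],[22,1],[43,10],[46,18],[49,0]]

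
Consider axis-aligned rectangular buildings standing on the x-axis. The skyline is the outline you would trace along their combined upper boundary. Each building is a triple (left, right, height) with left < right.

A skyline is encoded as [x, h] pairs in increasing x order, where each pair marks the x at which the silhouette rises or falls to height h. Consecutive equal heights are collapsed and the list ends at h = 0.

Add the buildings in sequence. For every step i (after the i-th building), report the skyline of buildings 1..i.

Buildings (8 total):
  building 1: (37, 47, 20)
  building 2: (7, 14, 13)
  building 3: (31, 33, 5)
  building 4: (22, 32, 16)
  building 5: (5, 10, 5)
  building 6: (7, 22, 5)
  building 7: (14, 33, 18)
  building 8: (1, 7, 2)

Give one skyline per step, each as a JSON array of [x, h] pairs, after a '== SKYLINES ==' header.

== SKYLINES ==
[[37,20],[47,0]]
[[7,13],[14,0],[37,20],[47,0]]
[[7,13],[14,0],[31,5],[33,0],[37,20],[47,0]]
[[7,13],[14,0],[22,16],[32,5],[33,0],[37,20],[47,0]]
[[5,5],[7,13],[14,0],[22,16],[32,5],[33,0],[37,20],[47,0]]
[[5,5],[7,13],[14,5],[22,16],[32,5],[33,0],[37,20],[47,0]]
[[5,5],[7,13],[14,18],[33,0],[37,20],[47,0]]
[[1,2],[5,5],[7,13],[14,18],[33,0],[37,20],[47,0]]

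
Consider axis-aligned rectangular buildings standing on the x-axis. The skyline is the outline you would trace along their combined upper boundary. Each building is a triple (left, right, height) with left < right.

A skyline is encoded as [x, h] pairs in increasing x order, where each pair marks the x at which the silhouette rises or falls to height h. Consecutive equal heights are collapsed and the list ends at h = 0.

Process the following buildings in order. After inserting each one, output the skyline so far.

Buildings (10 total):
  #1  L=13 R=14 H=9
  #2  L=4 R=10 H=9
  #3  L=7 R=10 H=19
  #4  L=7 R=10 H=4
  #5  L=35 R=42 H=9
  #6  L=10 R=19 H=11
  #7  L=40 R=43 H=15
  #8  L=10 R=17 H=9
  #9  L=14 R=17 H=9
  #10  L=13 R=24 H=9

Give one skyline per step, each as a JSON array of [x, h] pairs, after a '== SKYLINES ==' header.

== SKYLINES ==
[[13,9],[14,0]]
[[4,9],[10,0],[13,9],[14,0]]
[[4,9],[7,19],[10,0],[13,9],[14,0]]
[[4,9],[7,19],[10,0],[13,9],[14,0]]
[[4,9],[7,19],[10,0],[13,9],[14,0],[35,9],[42,0]]
[[4,9],[7,19],[10,11],[19,0],[35,9],[42,0]]
[[4,9],[7,19],[10,11],[19,0],[35,9],[40,15],[43,0]]
[[4,9],[7,19],[10,11],[19,0],[35,9],[40,15],[43,0]]
[[4,9],[7,19],[10,11],[19,0],[35,9],[40,15],[43,0]]
[[4,9],[7,19],[10,11],[19,9],[24,0],[35,9],[40,15],[43,0]]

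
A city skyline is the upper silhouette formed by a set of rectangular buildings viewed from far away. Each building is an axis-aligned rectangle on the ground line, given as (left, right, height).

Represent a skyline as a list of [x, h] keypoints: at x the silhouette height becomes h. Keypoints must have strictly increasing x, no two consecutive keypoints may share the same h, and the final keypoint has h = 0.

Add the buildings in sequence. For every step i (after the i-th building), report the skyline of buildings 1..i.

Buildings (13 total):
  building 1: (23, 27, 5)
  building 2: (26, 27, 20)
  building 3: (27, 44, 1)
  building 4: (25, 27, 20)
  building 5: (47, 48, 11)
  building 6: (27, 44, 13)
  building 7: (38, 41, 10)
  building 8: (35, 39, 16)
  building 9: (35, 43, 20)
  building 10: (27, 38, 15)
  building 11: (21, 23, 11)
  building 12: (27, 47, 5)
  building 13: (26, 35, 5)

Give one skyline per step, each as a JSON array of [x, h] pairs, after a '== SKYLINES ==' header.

== SKYLINES ==
[[23,5],[27,0]]
[[23,5],[26,20],[27,0]]
[[23,5],[26,20],[27,1],[44,0]]
[[23,5],[25,20],[27,1],[44,0]]
[[23,5],[25,20],[27,1],[44,0],[47,11],[48,0]]
[[23,5],[25,20],[27,13],[44,0],[47,11],[48,0]]
[[23,5],[25,20],[27,13],[44,0],[47,11],[48,0]]
[[23,5],[25,20],[27,13],[35,16],[39,13],[44,0],[47,11],[48,0]]
[[23,5],[25,20],[27,13],[35,20],[43,13],[44,0],[47,11],[48,0]]
[[23,5],[25,20],[27,15],[35,20],[43,13],[44,0],[47,11],[48,0]]
[[21,11],[23,5],[25,20],[27,15],[35,20],[43,13],[44,0],[47,11],[48,0]]
[[21,11],[23,5],[25,20],[27,15],[35,20],[43,13],[44,5],[47,11],[48,0]]
[[21,11],[23,5],[25,20],[27,15],[35,20],[43,13],[44,5],[47,11],[48,0]]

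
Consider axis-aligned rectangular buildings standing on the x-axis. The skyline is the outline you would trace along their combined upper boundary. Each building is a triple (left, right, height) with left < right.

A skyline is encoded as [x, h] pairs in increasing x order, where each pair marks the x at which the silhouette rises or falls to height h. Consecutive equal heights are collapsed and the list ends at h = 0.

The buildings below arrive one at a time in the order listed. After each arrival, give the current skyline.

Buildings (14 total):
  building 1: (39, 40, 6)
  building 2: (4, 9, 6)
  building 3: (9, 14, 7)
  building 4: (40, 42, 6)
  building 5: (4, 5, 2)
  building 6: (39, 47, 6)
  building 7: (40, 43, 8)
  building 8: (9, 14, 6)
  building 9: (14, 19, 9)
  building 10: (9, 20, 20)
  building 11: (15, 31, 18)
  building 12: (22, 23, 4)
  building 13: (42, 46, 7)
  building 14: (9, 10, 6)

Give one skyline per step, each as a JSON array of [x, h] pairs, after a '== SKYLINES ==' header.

== SKYLINES ==
[[39,6],[40,0]]
[[4,6],[9,0],[39,6],[40,0]]
[[4,6],[9,7],[14,0],[39,6],[40,0]]
[[4,6],[9,7],[14,0],[39,6],[42,0]]
[[4,6],[9,7],[14,0],[39,6],[42,0]]
[[4,6],[9,7],[14,0],[39,6],[47,0]]
[[4,6],[9,7],[14,0],[39,6],[40,8],[43,6],[47,0]]
[[4,6],[9,7],[14,0],[39,6],[40,8],[43,6],[47,0]]
[[4,6],[9,7],[14,9],[19,0],[39,6],[40,8],[43,6],[47,0]]
[[4,6],[9,20],[20,0],[39,6],[40,8],[43,6],[47,0]]
[[4,6],[9,20],[20,18],[31,0],[39,6],[40,8],[43,6],[47,0]]
[[4,6],[9,20],[20,18],[31,0],[39,6],[40,8],[43,6],[47,0]]
[[4,6],[9,20],[20,18],[31,0],[39,6],[40,8],[43,7],[46,6],[47,0]]
[[4,6],[9,20],[20,18],[31,0],[39,6],[40,8],[43,7],[46,6],[47,0]]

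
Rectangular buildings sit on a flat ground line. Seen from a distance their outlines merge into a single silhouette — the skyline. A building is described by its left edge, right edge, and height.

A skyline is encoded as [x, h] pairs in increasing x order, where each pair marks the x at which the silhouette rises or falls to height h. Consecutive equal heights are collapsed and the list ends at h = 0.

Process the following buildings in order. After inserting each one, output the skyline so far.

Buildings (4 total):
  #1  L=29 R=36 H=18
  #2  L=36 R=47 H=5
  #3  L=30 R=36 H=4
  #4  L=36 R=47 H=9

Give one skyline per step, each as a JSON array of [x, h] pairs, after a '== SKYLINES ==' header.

== SKYLINES ==
[[29,18],[36,0]]
[[29,18],[36,5],[47,0]]
[[29,18],[36,5],[47,0]]
[[29,18],[36,9],[47,0]]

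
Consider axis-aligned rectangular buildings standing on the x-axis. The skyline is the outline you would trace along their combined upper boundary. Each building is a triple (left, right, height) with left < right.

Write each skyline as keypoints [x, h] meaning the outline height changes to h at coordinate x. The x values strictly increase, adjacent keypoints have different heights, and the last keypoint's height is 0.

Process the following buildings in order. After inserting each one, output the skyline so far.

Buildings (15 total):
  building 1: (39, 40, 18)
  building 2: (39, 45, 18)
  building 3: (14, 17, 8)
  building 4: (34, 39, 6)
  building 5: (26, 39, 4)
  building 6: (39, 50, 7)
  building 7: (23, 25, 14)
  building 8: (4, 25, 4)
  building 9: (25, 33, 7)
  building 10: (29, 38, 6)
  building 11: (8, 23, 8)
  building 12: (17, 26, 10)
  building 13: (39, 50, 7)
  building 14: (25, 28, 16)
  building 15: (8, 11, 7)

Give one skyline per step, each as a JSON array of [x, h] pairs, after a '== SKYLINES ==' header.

== SKYLINES ==
[[39,18],[40,0]]
[[39,18],[45,0]]
[[14,8],[17,0],[39,18],[45,0]]
[[14,8],[17,0],[34,6],[39,18],[45,0]]
[[14,8],[17,0],[26,4],[34,6],[39,18],[45,0]]
[[14,8],[17,0],[26,4],[34,6],[39,18],[45,7],[50,0]]
[[14,8],[17,0],[23,14],[25,0],[26,4],[34,6],[39,18],[45,7],[50,0]]
[[4,4],[14,8],[17,4],[23,14],[25,0],[26,4],[34,6],[39,18],[45,7],[50,0]]
[[4,4],[14,8],[17,4],[23,14],[25,7],[33,4],[34,6],[39,18],[45,7],[50,0]]
[[4,4],[14,8],[17,4],[23,14],[25,7],[33,6],[39,18],[45,7],[50,0]]
[[4,4],[8,8],[23,14],[25,7],[33,6],[39,18],[45,7],[50,0]]
[[4,4],[8,8],[17,10],[23,14],[25,10],[26,7],[33,6],[39,18],[45,7],[50,0]]
[[4,4],[8,8],[17,10],[23,14],[25,10],[26,7],[33,6],[39,18],[45,7],[50,0]]
[[4,4],[8,8],[17,10],[23,14],[25,16],[28,7],[33,6],[39,18],[45,7],[50,0]]
[[4,4],[8,8],[17,10],[23,14],[25,16],[28,7],[33,6],[39,18],[45,7],[50,0]]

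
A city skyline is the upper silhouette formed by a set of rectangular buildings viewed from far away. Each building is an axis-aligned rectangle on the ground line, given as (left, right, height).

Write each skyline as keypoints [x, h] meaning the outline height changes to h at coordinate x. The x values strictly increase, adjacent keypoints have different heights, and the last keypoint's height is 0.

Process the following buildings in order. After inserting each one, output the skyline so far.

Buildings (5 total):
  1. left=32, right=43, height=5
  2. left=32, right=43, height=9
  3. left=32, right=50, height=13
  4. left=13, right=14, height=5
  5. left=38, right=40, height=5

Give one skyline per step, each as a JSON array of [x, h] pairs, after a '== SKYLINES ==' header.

== SKYLINES ==
[[32,5],[43,0]]
[[32,9],[43,0]]
[[32,13],[50,0]]
[[13,5],[14,0],[32,13],[50,0]]
[[13,5],[14,0],[32,13],[50,0]]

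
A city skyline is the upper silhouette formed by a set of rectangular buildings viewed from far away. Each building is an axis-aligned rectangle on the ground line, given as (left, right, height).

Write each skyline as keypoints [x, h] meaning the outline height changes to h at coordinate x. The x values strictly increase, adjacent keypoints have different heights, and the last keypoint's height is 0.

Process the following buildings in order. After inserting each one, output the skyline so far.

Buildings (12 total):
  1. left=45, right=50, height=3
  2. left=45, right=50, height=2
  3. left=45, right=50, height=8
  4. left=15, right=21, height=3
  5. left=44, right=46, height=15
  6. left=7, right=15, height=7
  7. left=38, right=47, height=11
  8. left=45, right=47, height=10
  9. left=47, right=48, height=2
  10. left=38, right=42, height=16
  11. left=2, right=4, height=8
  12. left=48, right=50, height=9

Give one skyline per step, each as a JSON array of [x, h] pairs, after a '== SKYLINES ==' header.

== SKYLINES ==
[[45,3],[50,0]]
[[45,3],[50,0]]
[[45,8],[50,0]]
[[15,3],[21,0],[45,8],[50,0]]
[[15,3],[21,0],[44,15],[46,8],[50,0]]
[[7,7],[15,3],[21,0],[44,15],[46,8],[50,0]]
[[7,7],[15,3],[21,0],[38,11],[44,15],[46,11],[47,8],[50,0]]
[[7,7],[15,3],[21,0],[38,11],[44,15],[46,11],[47,8],[50,0]]
[[7,7],[15,3],[21,0],[38,11],[44,15],[46,11],[47,8],[50,0]]
[[7,7],[15,3],[21,0],[38,16],[42,11],[44,15],[46,11],[47,8],[50,0]]
[[2,8],[4,0],[7,7],[15,3],[21,0],[38,16],[42,11],[44,15],[46,11],[47,8],[50,0]]
[[2,8],[4,0],[7,7],[15,3],[21,0],[38,16],[42,11],[44,15],[46,11],[47,8],[48,9],[50,0]]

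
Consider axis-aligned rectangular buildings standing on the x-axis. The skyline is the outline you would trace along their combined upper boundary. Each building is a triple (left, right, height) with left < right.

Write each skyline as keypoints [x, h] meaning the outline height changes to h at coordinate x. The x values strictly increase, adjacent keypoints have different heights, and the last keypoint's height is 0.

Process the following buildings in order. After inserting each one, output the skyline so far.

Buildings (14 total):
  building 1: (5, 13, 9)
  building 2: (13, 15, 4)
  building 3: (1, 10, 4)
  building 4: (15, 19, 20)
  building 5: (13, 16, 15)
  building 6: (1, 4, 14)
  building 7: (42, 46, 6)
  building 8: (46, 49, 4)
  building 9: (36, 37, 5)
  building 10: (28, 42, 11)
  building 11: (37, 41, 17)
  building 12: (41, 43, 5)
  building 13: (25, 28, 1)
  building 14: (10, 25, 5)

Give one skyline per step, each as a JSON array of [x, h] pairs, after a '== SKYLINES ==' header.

== SKYLINES ==
[[5,9],[13,0]]
[[5,9],[13,4],[15,0]]
[[1,4],[5,9],[13,4],[15,0]]
[[1,4],[5,9],[13,4],[15,20],[19,0]]
[[1,4],[5,9],[13,15],[15,20],[19,0]]
[[1,14],[4,4],[5,9],[13,15],[15,20],[19,0]]
[[1,14],[4,4],[5,9],[13,15],[15,20],[19,0],[42,6],[46,0]]
[[1,14],[4,4],[5,9],[13,15],[15,20],[19,0],[42,6],[46,4],[49,0]]
[[1,14],[4,4],[5,9],[13,15],[15,20],[19,0],[36,5],[37,0],[42,6],[46,4],[49,0]]
[[1,14],[4,4],[5,9],[13,15],[15,20],[19,0],[28,11],[42,6],[46,4],[49,0]]
[[1,14],[4,4],[5,9],[13,15],[15,20],[19,0],[28,11],[37,17],[41,11],[42,6],[46,4],[49,0]]
[[1,14],[4,4],[5,9],[13,15],[15,20],[19,0],[28,11],[37,17],[41,11],[42,6],[46,4],[49,0]]
[[1,14],[4,4],[5,9],[13,15],[15,20],[19,0],[25,1],[28,11],[37,17],[41,11],[42,6],[46,4],[49,0]]
[[1,14],[4,4],[5,9],[13,15],[15,20],[19,5],[25,1],[28,11],[37,17],[41,11],[42,6],[46,4],[49,0]]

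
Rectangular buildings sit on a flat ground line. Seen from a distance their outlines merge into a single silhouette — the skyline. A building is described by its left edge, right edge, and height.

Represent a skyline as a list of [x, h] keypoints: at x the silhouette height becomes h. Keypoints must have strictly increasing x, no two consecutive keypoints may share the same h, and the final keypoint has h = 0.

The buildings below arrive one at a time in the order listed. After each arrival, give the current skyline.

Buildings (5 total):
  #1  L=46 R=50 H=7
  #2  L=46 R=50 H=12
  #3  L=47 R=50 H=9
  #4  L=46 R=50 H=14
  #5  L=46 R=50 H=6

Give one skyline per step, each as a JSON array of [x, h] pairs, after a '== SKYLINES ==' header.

== SKYLINES ==
[[46,7],[50,0]]
[[46,12],[50,0]]
[[46,12],[50,0]]
[[46,14],[50,0]]
[[46,14],[50,0]]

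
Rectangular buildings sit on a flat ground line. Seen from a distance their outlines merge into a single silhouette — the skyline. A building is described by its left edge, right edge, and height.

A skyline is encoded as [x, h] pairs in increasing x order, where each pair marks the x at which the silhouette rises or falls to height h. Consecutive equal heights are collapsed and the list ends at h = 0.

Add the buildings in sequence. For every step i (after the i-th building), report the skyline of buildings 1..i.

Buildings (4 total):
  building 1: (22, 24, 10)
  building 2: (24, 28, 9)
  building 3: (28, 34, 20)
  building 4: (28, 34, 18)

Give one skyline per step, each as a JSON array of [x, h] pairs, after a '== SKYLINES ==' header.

== SKYLINES ==
[[22,10],[24,0]]
[[22,10],[24,9],[28,0]]
[[22,10],[24,9],[28,20],[34,0]]
[[22,10],[24,9],[28,20],[34,0]]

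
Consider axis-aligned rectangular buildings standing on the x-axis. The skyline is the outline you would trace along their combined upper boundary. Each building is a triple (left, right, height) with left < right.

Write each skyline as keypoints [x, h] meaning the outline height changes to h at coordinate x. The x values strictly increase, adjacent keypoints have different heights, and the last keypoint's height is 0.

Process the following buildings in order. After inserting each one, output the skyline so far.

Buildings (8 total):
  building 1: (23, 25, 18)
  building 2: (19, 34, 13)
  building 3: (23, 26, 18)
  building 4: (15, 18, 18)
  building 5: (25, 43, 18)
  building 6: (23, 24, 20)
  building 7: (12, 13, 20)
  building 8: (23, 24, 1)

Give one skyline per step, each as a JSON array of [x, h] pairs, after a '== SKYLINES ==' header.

== SKYLINES ==
[[23,18],[25,0]]
[[19,13],[23,18],[25,13],[34,0]]
[[19,13],[23,18],[26,13],[34,0]]
[[15,18],[18,0],[19,13],[23,18],[26,13],[34,0]]
[[15,18],[18,0],[19,13],[23,18],[43,0]]
[[15,18],[18,0],[19,13],[23,20],[24,18],[43,0]]
[[12,20],[13,0],[15,18],[18,0],[19,13],[23,20],[24,18],[43,0]]
[[12,20],[13,0],[15,18],[18,0],[19,13],[23,20],[24,18],[43,0]]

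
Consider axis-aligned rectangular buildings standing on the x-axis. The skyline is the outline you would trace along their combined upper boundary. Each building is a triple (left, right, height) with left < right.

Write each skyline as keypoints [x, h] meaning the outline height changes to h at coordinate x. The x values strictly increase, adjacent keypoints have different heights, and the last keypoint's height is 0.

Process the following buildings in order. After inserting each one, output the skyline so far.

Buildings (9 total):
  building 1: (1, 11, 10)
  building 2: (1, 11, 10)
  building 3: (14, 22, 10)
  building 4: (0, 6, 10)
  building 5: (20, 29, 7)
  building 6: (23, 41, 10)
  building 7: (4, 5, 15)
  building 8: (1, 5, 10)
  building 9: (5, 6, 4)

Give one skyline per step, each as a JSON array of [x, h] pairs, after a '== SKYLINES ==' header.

== SKYLINES ==
[[1,10],[11,0]]
[[1,10],[11,0]]
[[1,10],[11,0],[14,10],[22,0]]
[[0,10],[11,0],[14,10],[22,0]]
[[0,10],[11,0],[14,10],[22,7],[29,0]]
[[0,10],[11,0],[14,10],[22,7],[23,10],[41,0]]
[[0,10],[4,15],[5,10],[11,0],[14,10],[22,7],[23,10],[41,0]]
[[0,10],[4,15],[5,10],[11,0],[14,10],[22,7],[23,10],[41,0]]
[[0,10],[4,15],[5,10],[11,0],[14,10],[22,7],[23,10],[41,0]]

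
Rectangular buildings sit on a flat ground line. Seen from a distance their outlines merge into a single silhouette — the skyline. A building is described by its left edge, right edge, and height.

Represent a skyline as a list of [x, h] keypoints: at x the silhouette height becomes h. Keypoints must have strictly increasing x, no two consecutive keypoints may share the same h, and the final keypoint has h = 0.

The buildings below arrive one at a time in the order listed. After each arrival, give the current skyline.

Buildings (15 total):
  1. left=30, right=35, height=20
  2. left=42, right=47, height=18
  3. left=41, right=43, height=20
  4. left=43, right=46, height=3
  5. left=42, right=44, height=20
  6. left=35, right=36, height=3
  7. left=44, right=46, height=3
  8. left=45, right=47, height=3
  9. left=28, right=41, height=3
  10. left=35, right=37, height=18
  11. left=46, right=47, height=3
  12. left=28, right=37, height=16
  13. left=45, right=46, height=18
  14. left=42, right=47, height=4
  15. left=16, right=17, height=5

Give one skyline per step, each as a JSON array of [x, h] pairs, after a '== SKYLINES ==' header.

== SKYLINES ==
[[30,20],[35,0]]
[[30,20],[35,0],[42,18],[47,0]]
[[30,20],[35,0],[41,20],[43,18],[47,0]]
[[30,20],[35,0],[41,20],[43,18],[47,0]]
[[30,20],[35,0],[41,20],[44,18],[47,0]]
[[30,20],[35,3],[36,0],[41,20],[44,18],[47,0]]
[[30,20],[35,3],[36,0],[41,20],[44,18],[47,0]]
[[30,20],[35,3],[36,0],[41,20],[44,18],[47,0]]
[[28,3],[30,20],[35,3],[41,20],[44,18],[47,0]]
[[28,3],[30,20],[35,18],[37,3],[41,20],[44,18],[47,0]]
[[28,3],[30,20],[35,18],[37,3],[41,20],[44,18],[47,0]]
[[28,16],[30,20],[35,18],[37,3],[41,20],[44,18],[47,0]]
[[28,16],[30,20],[35,18],[37,3],[41,20],[44,18],[47,0]]
[[28,16],[30,20],[35,18],[37,3],[41,20],[44,18],[47,0]]
[[16,5],[17,0],[28,16],[30,20],[35,18],[37,3],[41,20],[44,18],[47,0]]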